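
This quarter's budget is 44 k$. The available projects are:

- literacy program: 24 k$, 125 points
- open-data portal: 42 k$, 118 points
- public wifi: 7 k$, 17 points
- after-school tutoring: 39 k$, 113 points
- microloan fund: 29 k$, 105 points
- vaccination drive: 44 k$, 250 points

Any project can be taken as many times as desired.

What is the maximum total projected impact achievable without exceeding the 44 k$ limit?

250

Ranking by ratio (projected impact/k$): vaccination drive 5.68, literacy program 5.21, microloan fund 3.62.
Vaccination drive uses 44 of the 44 k$ and totals 250.
Nothing else within 44 k$ beats 250.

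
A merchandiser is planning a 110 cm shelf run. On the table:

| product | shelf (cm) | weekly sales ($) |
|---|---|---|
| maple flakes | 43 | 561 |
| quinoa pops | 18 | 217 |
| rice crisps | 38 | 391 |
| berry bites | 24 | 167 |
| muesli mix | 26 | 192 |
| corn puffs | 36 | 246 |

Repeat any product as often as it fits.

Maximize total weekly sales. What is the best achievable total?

1339

Best packing: 2×maple flakes + quinoa pops — 104 cm, 1339 total.
The spare 6 cm is too small for any remaining product, and no exchange beats 1339.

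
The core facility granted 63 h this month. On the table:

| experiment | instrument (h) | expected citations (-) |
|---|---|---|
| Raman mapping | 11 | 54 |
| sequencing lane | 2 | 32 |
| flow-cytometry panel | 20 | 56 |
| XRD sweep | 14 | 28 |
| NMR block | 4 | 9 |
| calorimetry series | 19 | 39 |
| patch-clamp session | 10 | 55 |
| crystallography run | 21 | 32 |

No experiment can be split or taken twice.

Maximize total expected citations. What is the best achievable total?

236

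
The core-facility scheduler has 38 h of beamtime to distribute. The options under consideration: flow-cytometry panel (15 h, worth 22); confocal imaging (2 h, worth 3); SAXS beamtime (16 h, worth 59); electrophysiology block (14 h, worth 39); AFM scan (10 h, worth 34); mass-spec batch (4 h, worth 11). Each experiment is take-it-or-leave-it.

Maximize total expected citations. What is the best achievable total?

112

Greedy by ratio would take confocal imaging + SAXS beamtime + AFM scan + mass-spec batch: 32 h used, total 107.
Replace AFM scan with electrophysiology block: the trade gains 5 net, giving 112 at 36 h.
Every other selection either busts 38 h or fails to beat 112.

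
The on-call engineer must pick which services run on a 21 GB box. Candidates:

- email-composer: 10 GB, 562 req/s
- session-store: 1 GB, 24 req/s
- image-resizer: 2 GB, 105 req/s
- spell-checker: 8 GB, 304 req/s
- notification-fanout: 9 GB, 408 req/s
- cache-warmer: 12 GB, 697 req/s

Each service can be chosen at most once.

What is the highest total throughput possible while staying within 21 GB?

Taking the top-ratio services first gives session-store + image-resizer + cache-warmer for 826 (15 GB).
Dropping session-store and image-resizer frees 3 GB; slotting in notification-fanout (9 GB) lifts the total to 1105 at 21 GB.

1105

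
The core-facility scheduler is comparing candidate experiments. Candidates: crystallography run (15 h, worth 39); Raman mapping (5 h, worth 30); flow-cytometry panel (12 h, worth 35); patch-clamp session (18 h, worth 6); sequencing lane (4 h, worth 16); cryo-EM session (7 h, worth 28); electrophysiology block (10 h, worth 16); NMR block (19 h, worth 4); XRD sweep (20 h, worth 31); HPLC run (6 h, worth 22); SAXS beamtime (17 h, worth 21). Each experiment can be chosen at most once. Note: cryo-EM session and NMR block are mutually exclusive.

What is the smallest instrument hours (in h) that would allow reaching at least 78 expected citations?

Need the lightest bundle worth ≥ 78.
Raman mapping + cryo-EM session + HPLC run: 80 expected citations at 18 h.
Below 18 h the best achievable stays under 78.

18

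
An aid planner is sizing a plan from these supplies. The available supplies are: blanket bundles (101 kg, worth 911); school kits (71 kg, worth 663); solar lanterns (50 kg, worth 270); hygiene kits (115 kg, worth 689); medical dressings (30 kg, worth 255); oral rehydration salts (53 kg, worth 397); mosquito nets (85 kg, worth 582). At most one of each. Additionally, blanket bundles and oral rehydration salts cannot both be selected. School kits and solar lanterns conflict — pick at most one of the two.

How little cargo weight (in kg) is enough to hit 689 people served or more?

Need the lightest bundle worth ≥ 689.
blanket bundles reaches 911 using 101 kg.
Any bundle with less than 101 kg falls short of 689.

101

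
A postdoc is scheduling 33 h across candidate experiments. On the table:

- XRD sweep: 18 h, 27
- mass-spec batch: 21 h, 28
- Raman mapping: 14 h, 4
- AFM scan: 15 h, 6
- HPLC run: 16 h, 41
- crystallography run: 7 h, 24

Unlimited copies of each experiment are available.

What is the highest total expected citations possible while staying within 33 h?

96

Taking 4×crystallography run: 28 h used, 96 in expected citations.
Nothing else within 33 h beats 96.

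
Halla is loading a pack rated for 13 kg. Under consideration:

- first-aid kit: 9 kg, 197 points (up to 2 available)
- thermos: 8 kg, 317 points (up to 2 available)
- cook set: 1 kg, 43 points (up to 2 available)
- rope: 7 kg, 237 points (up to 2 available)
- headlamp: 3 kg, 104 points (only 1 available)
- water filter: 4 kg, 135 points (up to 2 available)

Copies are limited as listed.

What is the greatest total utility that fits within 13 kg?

Taking thermos + 2×cook set + headlamp: 13 kg used, 507 in utility.
That's the maximum — no swap from here does better than 507.

507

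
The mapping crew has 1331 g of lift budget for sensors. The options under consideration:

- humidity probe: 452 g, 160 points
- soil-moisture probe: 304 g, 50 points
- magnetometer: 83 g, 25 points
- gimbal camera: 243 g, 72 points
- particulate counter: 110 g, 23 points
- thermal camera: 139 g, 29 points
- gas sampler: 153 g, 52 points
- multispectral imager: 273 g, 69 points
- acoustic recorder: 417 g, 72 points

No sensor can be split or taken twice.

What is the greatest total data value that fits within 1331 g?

401

Humidity probe + magnetometer + gimbal camera + particulate counter + gas sampler + multispectral imager uses 1314 of the 1331 g and totals 401.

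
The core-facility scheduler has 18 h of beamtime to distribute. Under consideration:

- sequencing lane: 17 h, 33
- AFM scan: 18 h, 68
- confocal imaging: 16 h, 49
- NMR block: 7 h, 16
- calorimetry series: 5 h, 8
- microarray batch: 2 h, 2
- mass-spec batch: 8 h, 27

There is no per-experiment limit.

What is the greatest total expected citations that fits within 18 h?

AFM scan uses 18 of the 18 h and totals 68.
Nothing else within 18 h beats 68.

68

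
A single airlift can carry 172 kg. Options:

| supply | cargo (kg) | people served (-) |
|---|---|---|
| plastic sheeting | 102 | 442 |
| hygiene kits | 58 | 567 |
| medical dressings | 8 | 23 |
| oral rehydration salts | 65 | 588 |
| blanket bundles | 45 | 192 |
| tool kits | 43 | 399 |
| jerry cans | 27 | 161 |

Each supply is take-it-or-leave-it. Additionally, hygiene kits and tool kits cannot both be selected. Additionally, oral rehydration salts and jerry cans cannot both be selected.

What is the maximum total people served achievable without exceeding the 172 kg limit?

1347

Density check — hygiene kits 9.78, tool kits 9.28, oral rehydration salts 9.05, jerry cans 5.96 are the best per kg.
Taking hygiene kits + oral rehydration salts + blanket bundles: 168 kg used, 1347 in people served.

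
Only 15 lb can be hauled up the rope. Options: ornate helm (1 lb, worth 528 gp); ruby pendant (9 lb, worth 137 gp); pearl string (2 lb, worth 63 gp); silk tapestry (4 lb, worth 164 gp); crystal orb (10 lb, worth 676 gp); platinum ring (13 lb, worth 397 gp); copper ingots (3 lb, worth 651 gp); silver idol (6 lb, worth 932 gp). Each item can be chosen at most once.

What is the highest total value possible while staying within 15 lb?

The ratio ordering already packs tightly: ornate helm + silk tapestry + copper ingots + silver idol, 14 lb, 2275.

2275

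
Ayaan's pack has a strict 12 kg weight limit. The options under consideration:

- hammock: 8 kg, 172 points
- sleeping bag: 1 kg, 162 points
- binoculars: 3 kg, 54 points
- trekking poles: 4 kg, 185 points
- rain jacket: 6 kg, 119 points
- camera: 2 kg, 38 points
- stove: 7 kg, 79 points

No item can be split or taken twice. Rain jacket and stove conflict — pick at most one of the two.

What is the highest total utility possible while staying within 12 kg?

466

Best packing: sleeping bag + trekking poles + rain jacket — 11 kg, 466 total.
Next best is sleeping bag + binoculars + trekking poles + camera at 439 (10 kg) — short by 27.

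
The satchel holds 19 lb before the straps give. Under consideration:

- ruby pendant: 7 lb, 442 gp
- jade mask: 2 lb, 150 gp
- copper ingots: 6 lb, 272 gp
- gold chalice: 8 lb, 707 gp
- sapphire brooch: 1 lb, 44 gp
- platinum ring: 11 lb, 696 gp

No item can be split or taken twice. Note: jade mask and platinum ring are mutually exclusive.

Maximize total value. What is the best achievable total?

By value per lb: gold chalice 88.38, jade mask 75.00, platinum ring 63.27 lead.
Greedy by ratio would take ruby pendant + jade mask + gold chalice + sapphire brooch: 18 lb used, total 1343.
Dropping ruby pendant and jade mask and sapphire brooch frees 10 lb; slotting in platinum ring (11 lb) lifts the total to 1403 at 19 lb.

1403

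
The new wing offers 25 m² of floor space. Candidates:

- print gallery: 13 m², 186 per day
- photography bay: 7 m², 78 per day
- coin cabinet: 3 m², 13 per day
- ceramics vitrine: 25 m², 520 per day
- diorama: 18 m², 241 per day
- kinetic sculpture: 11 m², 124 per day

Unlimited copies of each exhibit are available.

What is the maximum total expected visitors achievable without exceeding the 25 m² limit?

520

The ratio ordering already packs tightly: ceramics vitrine, 25 m², 520.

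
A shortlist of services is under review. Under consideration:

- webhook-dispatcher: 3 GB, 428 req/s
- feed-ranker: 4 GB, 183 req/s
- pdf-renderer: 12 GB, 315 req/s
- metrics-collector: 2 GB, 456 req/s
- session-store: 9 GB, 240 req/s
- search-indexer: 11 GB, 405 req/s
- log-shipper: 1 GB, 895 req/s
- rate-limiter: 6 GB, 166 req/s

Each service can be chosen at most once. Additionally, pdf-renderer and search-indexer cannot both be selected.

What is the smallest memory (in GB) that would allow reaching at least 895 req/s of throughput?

1

Look for the lowest-memory combination reaching 895.
log-shipper: 895 throughput at 1 GB.
Below 1 GB the best achievable stays under 895.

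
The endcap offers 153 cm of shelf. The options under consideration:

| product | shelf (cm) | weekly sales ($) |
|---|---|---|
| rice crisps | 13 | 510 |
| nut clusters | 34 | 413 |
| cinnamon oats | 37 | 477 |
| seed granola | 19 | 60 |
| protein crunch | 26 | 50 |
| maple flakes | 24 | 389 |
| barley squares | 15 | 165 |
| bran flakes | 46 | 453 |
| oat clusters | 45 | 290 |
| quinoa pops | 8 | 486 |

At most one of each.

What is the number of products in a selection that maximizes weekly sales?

6

The maximum weekly sales within 153 cm is 2504.
One optimal bundle: rice crisps + nut clusters + cinnamon oats + barley squares + bran flakes + quinoa pops (153 cm).
Every optimal selection uses 6 products.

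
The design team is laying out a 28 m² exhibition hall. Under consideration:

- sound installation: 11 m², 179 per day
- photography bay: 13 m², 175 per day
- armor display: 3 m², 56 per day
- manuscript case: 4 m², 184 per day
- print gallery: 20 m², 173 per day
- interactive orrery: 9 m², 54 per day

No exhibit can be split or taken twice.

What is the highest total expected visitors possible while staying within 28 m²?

538

The ratio heuristic lands on sound installation + armor display + manuscript case + interactive orrery (473) but leaves 1 m² idle.
Replace armor display and interactive orrery with photography bay: the trade gains 65 net, giving 538 at 28 m².
No other feasible combination exceeds 538.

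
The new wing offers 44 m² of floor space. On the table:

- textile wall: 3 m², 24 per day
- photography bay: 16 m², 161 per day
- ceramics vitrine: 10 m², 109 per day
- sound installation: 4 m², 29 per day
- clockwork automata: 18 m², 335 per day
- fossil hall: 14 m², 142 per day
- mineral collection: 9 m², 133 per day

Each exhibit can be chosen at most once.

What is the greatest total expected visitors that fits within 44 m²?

By expected visitors per m²: clockwork automata 18.61, mineral collection 14.78, ceramics vitrine 10.90, fossil hall 10.14 lead.
Taking the top-ratio exhibits first gives textile wall + ceramics vitrine + sound installation + clockwork automata + mineral collection for 630 (44 m²).
Replace ceramics vitrine and sound installation with fossil hall: the trade gains 4 net, giving 634 at 44 m².
An exhaustive check of the 128 subsets confirms 634.

634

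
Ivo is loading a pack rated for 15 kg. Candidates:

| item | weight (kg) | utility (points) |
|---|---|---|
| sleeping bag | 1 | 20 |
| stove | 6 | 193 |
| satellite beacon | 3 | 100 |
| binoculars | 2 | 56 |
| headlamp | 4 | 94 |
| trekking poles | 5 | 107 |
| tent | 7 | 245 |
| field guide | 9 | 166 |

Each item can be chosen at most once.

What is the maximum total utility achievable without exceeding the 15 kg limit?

Taking the top-ratio items first gives sleeping bag + satellite beacon + binoculars + tent for 421 (13 kg).
The 4 kg tied up in sleeping bag and satellite beacon is better spent on stove — total rises to 494 (15 kg).

494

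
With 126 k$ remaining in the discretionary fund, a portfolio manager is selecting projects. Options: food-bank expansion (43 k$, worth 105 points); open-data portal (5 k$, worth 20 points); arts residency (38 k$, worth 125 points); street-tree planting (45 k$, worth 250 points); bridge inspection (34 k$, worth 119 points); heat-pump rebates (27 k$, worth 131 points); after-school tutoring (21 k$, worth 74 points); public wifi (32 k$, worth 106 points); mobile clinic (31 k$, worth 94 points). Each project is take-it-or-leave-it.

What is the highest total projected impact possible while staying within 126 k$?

561

The ratio heuristic lands on open-data portal + street-tree planting + heat-pump rebates + after-school tutoring (475) but leaves 28 k$ idle.
Replace open-data portal with public wifi: the trade gains 86 net, giving 561 at 125 k$.
Next best is street-tree planting + heat-pump rebates + after-school tutoring + mobile clinic at 549 (124 k$) — short by 12.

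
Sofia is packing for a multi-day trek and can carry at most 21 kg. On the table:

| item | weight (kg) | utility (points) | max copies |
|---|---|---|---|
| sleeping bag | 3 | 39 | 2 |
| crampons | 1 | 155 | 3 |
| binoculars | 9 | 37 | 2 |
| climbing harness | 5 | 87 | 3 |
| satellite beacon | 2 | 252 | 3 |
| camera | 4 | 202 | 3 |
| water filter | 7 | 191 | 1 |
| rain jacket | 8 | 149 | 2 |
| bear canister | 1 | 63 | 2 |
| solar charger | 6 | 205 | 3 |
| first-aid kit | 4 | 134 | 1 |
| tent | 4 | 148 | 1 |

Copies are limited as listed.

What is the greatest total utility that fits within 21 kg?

Taking the top-ratio items first gives 3×crampons + 3×satellite beacon + 2×camera + 2×bear canister for 1751 (19 kg).
Dropping 2×bear canister frees 2 kg; slotting in camera (4 kg) lifts the total to 1827 at 21 kg.
Nothing else within 21 kg beats 1827.

1827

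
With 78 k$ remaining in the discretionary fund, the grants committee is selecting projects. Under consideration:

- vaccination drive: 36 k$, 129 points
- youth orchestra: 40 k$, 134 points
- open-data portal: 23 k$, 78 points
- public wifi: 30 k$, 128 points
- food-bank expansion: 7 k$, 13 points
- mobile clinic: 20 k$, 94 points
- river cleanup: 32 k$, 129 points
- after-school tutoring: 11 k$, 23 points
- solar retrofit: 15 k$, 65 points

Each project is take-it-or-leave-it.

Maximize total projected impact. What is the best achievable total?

Filling by ratio: public wifi + mobile clinic + after-school tutoring + solar retrofit for 310, with 2 k$ left unused.
The 31 k$ tied up in mobile clinic and after-school tutoring is better spent on river cleanup — total rises to 322 (77 k$).
Every other selection either busts 78 k$ or fails to beat 322.

322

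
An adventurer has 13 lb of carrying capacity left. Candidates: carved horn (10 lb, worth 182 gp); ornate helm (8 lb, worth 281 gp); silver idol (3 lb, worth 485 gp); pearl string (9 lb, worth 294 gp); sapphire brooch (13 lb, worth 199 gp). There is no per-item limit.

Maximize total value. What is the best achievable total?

1940

By value per lb: silver idol 161.67, ornate helm 35.12, pearl string 32.67 lead.
Best packing: 4×silver idol — 12 lb, 1940 total.
The spare 1 lb is too small for any remaining item, and no exchange beats 1940.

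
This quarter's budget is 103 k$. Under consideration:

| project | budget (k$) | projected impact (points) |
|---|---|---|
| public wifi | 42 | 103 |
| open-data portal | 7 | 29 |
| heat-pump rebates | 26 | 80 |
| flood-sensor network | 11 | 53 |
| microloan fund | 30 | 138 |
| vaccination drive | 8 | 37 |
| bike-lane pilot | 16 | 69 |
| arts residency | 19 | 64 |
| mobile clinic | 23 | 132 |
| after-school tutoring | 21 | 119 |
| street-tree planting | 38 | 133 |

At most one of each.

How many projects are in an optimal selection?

Optimal total is 511.
One optimal bundle: flood-sensor network + microloan fund + bike-lane pilot + mobile clinic + after-school tutoring (101 k$).
All optima have 5 projects.

5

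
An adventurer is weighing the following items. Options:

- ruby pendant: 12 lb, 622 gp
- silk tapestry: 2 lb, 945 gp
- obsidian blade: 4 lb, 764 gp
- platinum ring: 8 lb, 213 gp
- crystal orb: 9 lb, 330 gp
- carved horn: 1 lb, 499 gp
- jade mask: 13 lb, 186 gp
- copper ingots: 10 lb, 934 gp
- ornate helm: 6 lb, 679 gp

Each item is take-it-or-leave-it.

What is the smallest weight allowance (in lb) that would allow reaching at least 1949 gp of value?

7

Need the lightest bundle worth ≥ 1949.
silk tapestry + obsidian blade + carved horn reaches 2208 using 7 lb.
Below 7 lb the best achievable stays under 1949.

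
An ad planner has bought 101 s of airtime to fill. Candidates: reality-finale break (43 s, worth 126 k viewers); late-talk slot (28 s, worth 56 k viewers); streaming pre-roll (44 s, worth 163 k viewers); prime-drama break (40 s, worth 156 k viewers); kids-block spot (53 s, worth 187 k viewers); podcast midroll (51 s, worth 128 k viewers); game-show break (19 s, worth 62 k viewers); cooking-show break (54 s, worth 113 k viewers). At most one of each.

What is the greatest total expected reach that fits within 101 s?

350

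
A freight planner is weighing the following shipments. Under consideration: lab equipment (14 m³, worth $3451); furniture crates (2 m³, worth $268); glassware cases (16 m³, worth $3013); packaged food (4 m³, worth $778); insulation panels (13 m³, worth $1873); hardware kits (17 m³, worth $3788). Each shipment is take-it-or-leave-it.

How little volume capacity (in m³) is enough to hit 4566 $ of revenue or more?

Minimise m³ subject to total revenue ≥ 4566.
packaged food + hardware kits reaches 4566 using 21 m³.
No combination under 21 m³ hits 4566.

21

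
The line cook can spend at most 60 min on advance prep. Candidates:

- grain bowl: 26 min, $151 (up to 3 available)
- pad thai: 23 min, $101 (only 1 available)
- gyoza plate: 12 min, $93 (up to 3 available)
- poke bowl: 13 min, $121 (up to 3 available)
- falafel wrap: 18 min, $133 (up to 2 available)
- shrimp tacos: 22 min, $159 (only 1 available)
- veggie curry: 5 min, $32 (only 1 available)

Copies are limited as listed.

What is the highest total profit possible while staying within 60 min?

496

A density-first pass picks gyoza plate + 3×poke bowl + veggie curry — 488 at 56 min.
Dropping gyoza plate and veggie curry frees 17 min; slotting in falafel wrap (18 min) lifts the total to 496 at 57 min.
No other feasible combination exceeds 496.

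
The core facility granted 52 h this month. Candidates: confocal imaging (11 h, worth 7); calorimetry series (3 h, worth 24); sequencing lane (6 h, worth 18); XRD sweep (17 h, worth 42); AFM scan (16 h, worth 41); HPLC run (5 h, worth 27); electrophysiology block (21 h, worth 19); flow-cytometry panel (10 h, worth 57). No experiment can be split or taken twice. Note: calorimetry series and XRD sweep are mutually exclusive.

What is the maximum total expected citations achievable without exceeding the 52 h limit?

174

The ratio ordering already packs tightly: confocal imaging + calorimetry series + sequencing lane + AFM scan + HPLC run + flow-cytometry panel, 51 h, 174.
That's the maximum — no feasible swap from here does better than 174.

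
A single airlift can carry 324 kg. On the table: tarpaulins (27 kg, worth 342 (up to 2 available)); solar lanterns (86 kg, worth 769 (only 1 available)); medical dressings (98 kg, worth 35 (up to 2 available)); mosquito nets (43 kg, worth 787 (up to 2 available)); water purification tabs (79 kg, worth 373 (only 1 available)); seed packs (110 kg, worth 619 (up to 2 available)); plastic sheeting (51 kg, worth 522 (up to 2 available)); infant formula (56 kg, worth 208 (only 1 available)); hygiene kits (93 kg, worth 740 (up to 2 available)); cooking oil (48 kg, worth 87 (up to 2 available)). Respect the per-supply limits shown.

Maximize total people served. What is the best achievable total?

3767

Taking the top-ratio supplies first gives 2×tarpaulins + 2×mosquito nets + water purification tabs + 2×plastic sheeting for 3675 (321 kg).
Dropping water purification tabs and 2×plastic sheeting frees 181 kg; slotting in solar lanterns + hygiene kits (179 kg) lifts the total to 3767 at 319 kg.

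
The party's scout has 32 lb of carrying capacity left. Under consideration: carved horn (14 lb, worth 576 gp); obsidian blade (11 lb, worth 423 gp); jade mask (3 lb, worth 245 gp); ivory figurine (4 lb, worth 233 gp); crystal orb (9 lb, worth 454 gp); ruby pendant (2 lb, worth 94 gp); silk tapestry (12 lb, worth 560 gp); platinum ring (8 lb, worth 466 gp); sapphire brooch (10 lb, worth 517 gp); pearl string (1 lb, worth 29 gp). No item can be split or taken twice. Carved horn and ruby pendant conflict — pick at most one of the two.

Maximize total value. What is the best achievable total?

1776

Ranking by ratio (value/lb): jade mask 81.67, ivory figurine 58.25, platinum ring 58.25.
Greedy by ratio would take jade mask + ivory figurine + ruby pendant + platinum ring + sapphire brooch + pearl string: 28 lb used, total 1584.
Replace ivory figurine and pearl string with crystal orb: the trade gains 192 net, giving 1776 at 32 lb.
That's the maximum — no feasible swap from here does better than 1776.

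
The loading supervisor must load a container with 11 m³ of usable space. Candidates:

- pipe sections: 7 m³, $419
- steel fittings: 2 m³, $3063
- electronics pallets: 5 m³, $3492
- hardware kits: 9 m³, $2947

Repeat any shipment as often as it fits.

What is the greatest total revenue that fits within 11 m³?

The ratio ordering already packs tightly: 5×steel fittings, 10 m³, 15315.
Nothing else within 11 m³ beats 15315.

15315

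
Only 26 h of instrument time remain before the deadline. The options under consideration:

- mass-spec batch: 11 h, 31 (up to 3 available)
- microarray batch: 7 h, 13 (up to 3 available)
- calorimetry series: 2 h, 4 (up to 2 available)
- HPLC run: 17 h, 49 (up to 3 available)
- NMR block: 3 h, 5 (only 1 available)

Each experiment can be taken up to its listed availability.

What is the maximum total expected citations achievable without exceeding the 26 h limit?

Ranking by ratio (expected citations/h): HPLC run 2.88, mass-spec batch 2.82, calorimetry series 2.00.
The ratio heuristic lands on 2×calorimetry series + HPLC run + NMR block (62) but leaves 2 h idle.
The 20 h tied up in HPLC run and NMR block is better spent on 2×mass-spec batch — total rises to 70 (26 h).
Nothing else within 26 h beats 70.

70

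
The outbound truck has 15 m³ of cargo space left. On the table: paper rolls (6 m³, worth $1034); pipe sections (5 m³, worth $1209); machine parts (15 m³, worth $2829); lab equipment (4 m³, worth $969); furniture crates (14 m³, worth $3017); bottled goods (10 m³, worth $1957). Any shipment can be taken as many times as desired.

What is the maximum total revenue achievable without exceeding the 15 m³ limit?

3627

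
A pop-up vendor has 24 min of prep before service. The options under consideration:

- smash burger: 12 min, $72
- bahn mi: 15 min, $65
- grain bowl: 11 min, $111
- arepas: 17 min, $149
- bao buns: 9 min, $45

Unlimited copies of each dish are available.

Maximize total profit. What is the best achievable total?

Best packing: 2×grain bowl — 22 min, 222 total.

222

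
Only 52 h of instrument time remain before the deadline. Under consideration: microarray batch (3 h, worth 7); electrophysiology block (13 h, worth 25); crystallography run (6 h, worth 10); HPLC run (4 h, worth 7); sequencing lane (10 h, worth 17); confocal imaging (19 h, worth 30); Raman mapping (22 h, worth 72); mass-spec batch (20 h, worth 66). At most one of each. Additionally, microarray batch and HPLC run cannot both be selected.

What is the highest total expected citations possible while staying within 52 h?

155

Best packing: microarray batch + crystallography run + Raman mapping + mass-spec batch — 51 h, 155 total.
An exhaustive check of the 256 subsets confirms 155.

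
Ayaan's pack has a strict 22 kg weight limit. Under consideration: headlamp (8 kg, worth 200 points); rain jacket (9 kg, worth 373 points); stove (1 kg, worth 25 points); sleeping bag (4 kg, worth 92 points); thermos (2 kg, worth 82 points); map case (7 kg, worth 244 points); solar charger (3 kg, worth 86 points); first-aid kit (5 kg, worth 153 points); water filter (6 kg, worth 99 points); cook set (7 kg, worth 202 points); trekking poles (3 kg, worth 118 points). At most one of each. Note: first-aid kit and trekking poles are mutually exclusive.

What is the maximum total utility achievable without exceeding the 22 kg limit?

Density check — rain jacket 41.44, thermos 41.00, trekking poles 39.33, map case 34.86 are the best per kg.
Taking rain jacket + stove + thermos + map case + trekking poles: 22 kg used, 842 in utility.
Next best is rain jacket + map case + solar charger + trekking poles at 821 (22 kg) — short by 21.

842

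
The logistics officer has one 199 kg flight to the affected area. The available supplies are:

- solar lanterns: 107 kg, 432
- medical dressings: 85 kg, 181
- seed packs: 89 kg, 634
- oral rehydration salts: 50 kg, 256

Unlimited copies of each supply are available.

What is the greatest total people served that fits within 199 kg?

The ratio ordering already packs tightly: 2×seed packs, 178 kg, 1268.
Nothing else within 199 kg beats 1268.

1268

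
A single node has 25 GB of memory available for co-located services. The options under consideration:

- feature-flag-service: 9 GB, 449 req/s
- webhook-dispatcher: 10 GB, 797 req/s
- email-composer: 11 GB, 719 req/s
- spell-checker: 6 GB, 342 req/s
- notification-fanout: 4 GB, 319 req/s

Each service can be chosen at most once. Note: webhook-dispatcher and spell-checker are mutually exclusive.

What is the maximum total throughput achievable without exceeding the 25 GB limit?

By throughput per GB: notification-fanout 79.75, webhook-dispatcher 79.70, email-composer 65.36, spell-checker 57.00 lead.
Webhook-dispatcher + email-composer + notification-fanout uses 25 of the 25 GB and totals 1835.

1835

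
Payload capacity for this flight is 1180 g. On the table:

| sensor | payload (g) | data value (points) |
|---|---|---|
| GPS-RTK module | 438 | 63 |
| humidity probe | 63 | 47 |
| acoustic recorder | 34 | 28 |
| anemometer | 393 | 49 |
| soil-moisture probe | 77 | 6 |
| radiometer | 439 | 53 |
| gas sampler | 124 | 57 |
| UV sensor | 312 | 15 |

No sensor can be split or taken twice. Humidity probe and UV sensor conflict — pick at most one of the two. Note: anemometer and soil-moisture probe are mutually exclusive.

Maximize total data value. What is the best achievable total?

254

Best packing: GPS-RTK module + humidity probe + acoustic recorder + soil-moisture probe + radiometer + gas sampler — 1175 g, 254 total.
An exhaustive check of the 256 subsets confirms 254.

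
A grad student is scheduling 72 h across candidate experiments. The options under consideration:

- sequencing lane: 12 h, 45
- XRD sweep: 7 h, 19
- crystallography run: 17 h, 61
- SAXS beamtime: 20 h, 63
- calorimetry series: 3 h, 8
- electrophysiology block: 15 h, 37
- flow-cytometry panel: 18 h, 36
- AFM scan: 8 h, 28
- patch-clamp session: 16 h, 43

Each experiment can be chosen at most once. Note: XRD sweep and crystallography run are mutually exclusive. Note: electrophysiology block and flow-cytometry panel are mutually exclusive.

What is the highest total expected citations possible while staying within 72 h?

234

Best packing: sequencing lane + crystallography run + SAXS beamtime + electrophysiology block + AFM scan — 72 h, 234 total.
No other feasible combination exceeds 234.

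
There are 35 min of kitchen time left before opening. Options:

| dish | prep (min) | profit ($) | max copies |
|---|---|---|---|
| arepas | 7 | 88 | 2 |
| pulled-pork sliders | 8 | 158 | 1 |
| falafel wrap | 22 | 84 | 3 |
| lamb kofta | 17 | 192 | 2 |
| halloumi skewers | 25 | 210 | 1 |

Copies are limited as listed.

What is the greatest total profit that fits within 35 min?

438

Ranking by ratio (profit/min): pulled-pork sliders 19.75, arepas 12.57, lamb kofta 11.29, halloumi skewers 8.40.
Taking the top-ratio dishes first gives 2×arepas + pulled-pork sliders for 334 (22 min).
The 7 min tied up in arepas is better spent on lamb kofta — total rises to 438 (32 min).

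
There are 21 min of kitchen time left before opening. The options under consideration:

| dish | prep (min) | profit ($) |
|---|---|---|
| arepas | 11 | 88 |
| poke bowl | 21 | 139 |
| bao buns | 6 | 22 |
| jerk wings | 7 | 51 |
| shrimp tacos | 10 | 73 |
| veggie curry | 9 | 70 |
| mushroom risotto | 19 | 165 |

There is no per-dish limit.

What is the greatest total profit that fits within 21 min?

165

By profit per min: mushroom risotto 8.68, arepas 8.00, veggie curry 7.78 lead.
Best packing: mushroom risotto — 19 min, 165 total.
No other feasible combination exceeds 165.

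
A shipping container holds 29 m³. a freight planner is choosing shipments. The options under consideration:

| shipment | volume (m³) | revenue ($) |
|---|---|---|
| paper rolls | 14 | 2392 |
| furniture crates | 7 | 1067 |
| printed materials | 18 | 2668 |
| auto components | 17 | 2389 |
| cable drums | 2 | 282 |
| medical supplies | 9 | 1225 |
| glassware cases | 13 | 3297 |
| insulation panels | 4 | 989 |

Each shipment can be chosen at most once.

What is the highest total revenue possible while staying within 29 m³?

Ranking by ratio (revenue/m³): glassware cases 253.62, insulation panels 247.25, paper rolls 170.86.
Greedy by ratio would take furniture crates + cable drums + glassware cases + insulation panels: 26 m³ used, total 5635.
Replace furniture crates and insulation panels with paper rolls: the trade gains 336 net, giving 5971 at 29 m³.

5971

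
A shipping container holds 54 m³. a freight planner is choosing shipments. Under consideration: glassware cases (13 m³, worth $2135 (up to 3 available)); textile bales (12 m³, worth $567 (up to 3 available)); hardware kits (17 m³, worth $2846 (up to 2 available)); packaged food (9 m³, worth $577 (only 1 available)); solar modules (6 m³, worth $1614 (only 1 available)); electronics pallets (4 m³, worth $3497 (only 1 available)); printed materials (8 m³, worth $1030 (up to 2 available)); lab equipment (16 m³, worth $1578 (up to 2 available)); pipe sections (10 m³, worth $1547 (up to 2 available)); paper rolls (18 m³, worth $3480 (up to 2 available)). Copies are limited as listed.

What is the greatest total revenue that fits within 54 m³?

13101

Taking solar modules + electronics pallets + printed materials + 2×paper rolls: 54 m³ used, 13101 in revenue.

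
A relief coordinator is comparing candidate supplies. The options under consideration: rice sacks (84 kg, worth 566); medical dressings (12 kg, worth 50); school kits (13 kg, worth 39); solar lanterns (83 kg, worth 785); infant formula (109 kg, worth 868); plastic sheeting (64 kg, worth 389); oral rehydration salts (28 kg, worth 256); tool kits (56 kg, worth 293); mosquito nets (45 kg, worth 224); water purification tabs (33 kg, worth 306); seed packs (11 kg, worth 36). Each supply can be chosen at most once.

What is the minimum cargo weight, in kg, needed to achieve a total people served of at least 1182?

Need the lightest bundle worth ≥ 1182.
solar lanterns + oral rehydration salts + water purification tabs reaches 1347 using 144 kg.
Any bundle with less than 144 kg falls short of 1182.

144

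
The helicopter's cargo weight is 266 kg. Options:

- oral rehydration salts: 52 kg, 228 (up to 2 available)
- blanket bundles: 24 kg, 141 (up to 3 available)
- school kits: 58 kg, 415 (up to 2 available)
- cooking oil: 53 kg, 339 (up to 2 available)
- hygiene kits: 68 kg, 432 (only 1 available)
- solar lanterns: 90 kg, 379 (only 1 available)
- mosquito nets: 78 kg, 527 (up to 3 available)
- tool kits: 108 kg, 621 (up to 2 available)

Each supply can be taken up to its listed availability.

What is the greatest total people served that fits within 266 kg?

1789

Density check — school kits 7.16, mosquito nets 6.76, cooking oil 6.40, hygiene kits 6.35 are the best per kg.
The ratio heuristic lands on 2×school kits + cooking oil + mosquito nets (1696) but leaves 19 kg idle.
Replace cooking oil with hygiene kits: the trade gains 93 net, giving 1789 at 262 kg.
That's the maximum — no swap from here does better than 1789.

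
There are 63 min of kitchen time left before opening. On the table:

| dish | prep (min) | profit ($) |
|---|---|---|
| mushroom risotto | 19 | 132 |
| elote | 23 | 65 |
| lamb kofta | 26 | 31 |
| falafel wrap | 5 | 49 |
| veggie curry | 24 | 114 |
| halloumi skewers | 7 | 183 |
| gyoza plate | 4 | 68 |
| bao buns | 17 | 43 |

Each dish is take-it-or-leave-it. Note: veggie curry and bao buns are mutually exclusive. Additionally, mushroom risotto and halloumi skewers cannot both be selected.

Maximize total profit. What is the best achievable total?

479

By profit per min: halloumi skewers 26.14, gyoza plate 17.00, falafel wrap 9.80, mushroom risotto 6.95 lead.
Best packing: elote + falafel wrap + veggie curry + halloumi skewers + gyoza plate — 63 min, 479 total.
The closest alternative, elote + veggie curry + halloumi skewers + gyoza plate, reaches only 430.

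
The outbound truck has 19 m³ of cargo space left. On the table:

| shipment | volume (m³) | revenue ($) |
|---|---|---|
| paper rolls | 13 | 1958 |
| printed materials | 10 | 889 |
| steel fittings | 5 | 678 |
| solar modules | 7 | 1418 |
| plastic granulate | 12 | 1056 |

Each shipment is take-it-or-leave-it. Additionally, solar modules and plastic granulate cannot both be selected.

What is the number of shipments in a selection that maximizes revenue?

Best achievable revenue is 2636.
paper rolls + steel fittings hits 2636 at 18 m³.
Any selection reaching 2636 contains exactly 2 shipments.

2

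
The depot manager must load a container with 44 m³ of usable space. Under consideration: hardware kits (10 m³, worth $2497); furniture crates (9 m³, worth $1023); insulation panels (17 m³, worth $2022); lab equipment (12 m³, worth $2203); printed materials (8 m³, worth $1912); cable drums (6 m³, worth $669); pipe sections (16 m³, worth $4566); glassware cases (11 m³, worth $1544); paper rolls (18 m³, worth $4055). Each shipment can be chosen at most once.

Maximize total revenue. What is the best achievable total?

11118

Density check — pipe sections 285.38, hardware kits 249.70, printed materials 239.00 are the best per m³.
Filling by ratio: hardware kits + furniture crates + printed materials + pipe sections for 9998, with 1 m³ left unused.
Dropping furniture crates and printed materials frees 17 m³; slotting in paper rolls (18 m³) lifts the total to 11118 at 44 m³.
Next best is printed materials + pipe sections + paper rolls at 10533 (42 m³) — short by 585.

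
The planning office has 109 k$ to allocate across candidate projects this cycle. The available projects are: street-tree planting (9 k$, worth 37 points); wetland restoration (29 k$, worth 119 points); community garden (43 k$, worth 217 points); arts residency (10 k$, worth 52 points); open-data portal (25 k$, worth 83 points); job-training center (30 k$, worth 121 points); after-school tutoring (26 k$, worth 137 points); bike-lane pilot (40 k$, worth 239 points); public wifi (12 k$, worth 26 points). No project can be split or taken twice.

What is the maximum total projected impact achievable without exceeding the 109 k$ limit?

593

Density check — bike-lane pilot 5.97, after-school tutoring 5.27, arts residency 5.20, community garden 5.05 are the best per k$.
Taking the top-ratio projects first gives street-tree planting + arts residency + after-school tutoring + bike-lane pilot + public wifi for 491 (97 k$).
The 31 k$ tied up in street-tree planting and arts residency and public wifi is better spent on community garden — total rises to 593 (109 k$).
Runner-up arts residency + job-training center + after-school tutoring + bike-lane pilot tops out at 549.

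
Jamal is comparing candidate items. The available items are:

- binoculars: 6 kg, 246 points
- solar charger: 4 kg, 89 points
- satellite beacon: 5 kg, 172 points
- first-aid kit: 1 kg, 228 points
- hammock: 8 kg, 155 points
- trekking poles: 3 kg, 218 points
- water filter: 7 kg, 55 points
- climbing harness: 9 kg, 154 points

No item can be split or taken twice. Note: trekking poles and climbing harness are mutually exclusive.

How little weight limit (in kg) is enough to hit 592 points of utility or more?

9

Need the lightest bundle worth ≥ 592.
satellite beacon + first-aid kit + trekking poles reaches 618 using 9 kg.
Any bundle with less than 9 kg falls short of 592.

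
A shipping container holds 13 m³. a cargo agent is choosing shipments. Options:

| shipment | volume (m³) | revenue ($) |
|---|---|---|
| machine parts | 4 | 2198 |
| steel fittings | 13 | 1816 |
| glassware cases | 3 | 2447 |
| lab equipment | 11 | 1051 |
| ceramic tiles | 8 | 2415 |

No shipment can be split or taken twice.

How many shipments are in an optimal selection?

The maximum revenue within 13 m³ is 4862.
One optimal bundle: glassware cases + ceramic tiles (11 m³).
Any selection reaching 4862 contains exactly 2 shipments.

2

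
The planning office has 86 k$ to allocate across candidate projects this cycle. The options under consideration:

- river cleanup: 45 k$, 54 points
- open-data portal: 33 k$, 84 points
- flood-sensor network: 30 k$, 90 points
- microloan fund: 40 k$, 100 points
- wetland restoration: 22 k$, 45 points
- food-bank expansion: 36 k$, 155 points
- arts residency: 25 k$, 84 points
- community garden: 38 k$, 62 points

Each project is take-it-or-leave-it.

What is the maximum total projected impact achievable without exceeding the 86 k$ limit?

284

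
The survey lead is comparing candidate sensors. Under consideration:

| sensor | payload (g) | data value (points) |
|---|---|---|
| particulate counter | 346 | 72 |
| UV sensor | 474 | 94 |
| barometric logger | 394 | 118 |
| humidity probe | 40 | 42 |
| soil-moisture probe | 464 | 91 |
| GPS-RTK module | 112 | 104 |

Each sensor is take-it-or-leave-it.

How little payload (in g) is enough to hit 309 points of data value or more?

892

Minimise g subject to total data value ≥ 309.
particulate counter + barometric logger + humidity probe + GPS-RTK module: 336 data value at 892 g.
Any bundle with less than 892 g falls short of 309.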